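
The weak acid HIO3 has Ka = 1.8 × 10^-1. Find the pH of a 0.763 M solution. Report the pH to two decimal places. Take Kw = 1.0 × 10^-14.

pH = 0.54

HIO3 ⇌ IO3- + H+
From the ICE table, Ka = x²/(0.763 − x) = 1.8 × 10^-1.
x is not negligible relative to C₀; solve x² + 0.18·x − 0.137 = 0.
x = (−Ka + √(Ka² + 4·Ka·C₀))/2 = 2.91 × 10^-1 M
pH = −log[H+] = −log(2.91 × 10^-1) = 0.54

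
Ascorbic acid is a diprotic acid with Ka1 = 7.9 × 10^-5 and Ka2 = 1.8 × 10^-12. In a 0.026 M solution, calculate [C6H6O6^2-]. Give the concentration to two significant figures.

First ionization gives [H+] ≈ [HC6H6O6-] = 1.39 × 10^-3 M.
Second step: Ka2 = [H+][C6H6O6^2-]/[HC6H6O6-] ≈ [C6H6O6^2-] (since [H+] ≈ [HC6H6O6-]).
So [C6H6O6^2-] ≈ Ka2.

1.8 × 10^-12 M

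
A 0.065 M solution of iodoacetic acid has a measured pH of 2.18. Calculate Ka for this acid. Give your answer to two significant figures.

Ka = 7.5 × 10^-4

[H+] = 10^(-2.18) = 6.61 × 10^-3 M
At equilibrium [HA] = 0.065 − 6.61 × 10^-3 = 5.84 × 10^-2 M
Ka = [H+][A-]/[HA] = (6.61 × 10^-3)² / 5.84 × 10^-2 = 7.5 × 10^-4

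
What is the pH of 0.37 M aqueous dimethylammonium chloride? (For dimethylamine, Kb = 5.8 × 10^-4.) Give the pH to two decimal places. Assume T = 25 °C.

pH = 5.60

(CH3)2NH2+ is the conjugate acid of the weak base (CH3)2NH.
Ka = Kw/Kb = 1.0×10^-14 / 5.8 × 10^-4 = 1.72 × 10^-11
Ka = x²/(0.37 − x) = 1.72 × 10^-11
Since Ka ≪ C₀, x ≈ √(Ka·C₀) = 2.52 × 10^-6 M.
(x/C₀ = 0.00068% < 5%, so the approximation holds.)
pH = −log[H+] = −log(2.52 × 10^-6) = 5.60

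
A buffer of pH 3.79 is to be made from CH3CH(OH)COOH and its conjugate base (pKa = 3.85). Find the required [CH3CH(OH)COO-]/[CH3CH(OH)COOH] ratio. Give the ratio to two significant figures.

ratio = 0.87

pH = pKa + log(r) ⇒ log(r) = 3.79 − 3.85 = -0.06
r = [CH3CH(OH)COO-]/[CH3CH(OH)COOH] = 10^(-0.06) = 0.871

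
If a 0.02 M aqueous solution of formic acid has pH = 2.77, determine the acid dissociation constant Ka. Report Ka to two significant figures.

Ka = 1.6 × 10^-4

[H+] = 10^(-2.77) = 1.70 × 10^-3 M
At equilibrium [HA] = 0.02 − 1.70 × 10^-3 = 1.83 × 10^-2 M
Ka = [H+][A-]/[HA] = (1.70 × 10^-3)² / 1.83 × 10^-2 = 1.6 × 10^-4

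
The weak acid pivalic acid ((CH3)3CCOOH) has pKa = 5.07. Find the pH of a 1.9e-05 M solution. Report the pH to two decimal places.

pH = 5.04

(CH3)3CCOOH ⇌ (CH3)3CCOO- + H+
Ka = 10^(−5.07) = 8.51 × 10^-6
Ka = x²/(1.9e-05 − x) = 8.51 × 10^-6
The 5% rule fails; solving x² + Ka·x − Ka·C₀ = 0 exactly:
x = [−8.51e-06 + √(8.51e-06² + 6.47e-10)]/2 = 9.15 × 10^-6 M
pH = −log(9.15 × 10^-6) = 5.04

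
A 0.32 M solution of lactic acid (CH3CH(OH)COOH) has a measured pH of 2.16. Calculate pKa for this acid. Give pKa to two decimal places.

[H+] = 10^(-2.16) = 6.92 × 10^-3 M
At equilibrium [HA] = 0.32 − 6.92 × 10^-3 = 3.13 × 10^-1 M
Ka = [H+][A-]/[HA] = (6.92 × 10^-3)² / 3.13 × 10^-1 = 1.53 × 10^-4
pKa = -log(1.53 × 10^-4) = 3.82

pKa = 3.82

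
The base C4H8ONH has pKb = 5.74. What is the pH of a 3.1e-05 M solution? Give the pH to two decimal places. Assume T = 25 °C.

C4H8ONH + H2O ⇌ C4H8ONH2+ + OH-
Kb = 10^(−5.74) = 1.82 × 10^-6
Kb = [OH-]²/(3.1e-05 − [OH-]) = 1.82 × 10^-6
[OH-] is not negligible relative to C₀; solve [OH-]² + 1.82e-06·[OH-] − 5.64e-11 = 0.
[OH-] = (−Kb + √(Kb² + 4·Kb·C₀))/2 = 6.66 × 10^-6 M
pOH = 5.18, so pH = 14.00 − pOH = 8.82

pH = 8.82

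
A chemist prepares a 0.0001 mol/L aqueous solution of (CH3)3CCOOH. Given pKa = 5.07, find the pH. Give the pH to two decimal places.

(CH3)3CCOOH ⇌ (CH3)3CCOO- + H+
Ka = 10^(−5.07) = 8.51 × 10^-6
Let x = [H+] at equilibrium. Ka = x²/(0.0001 − x).
x is not negligible relative to C₀; solve x² + 8.51e-06·x − 8.51e-10 = 0.
x = [−8.51e-06 + √(8.51e-06² + 3.4e-09)]/2 = 2.52 × 10^-5 M
pH = −log[H+] = −log(2.52 × 10^-5) = 4.60

pH = 4.60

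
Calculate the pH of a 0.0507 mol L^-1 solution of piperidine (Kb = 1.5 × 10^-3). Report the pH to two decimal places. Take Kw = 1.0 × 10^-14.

C5H10NH + H2O ⇌ C5H10NH2+ + OH-
Kb = [OH-]²/(0.0507 − [OH-]) = 1.5 × 10^-3
The 5% rule fails; solving [OH-]² + Kb·[OH-] − Kb·C₀ = 0 exactly:
[OH-] = (−Kb + √(Kb² + 4·Kb·C₀))/2 = 8.00 × 10^-3 M
pOH = −log(8.00 × 10^-3) = 2.10; pH = 14.00 − 2.10 = 11.90

pH = 11.90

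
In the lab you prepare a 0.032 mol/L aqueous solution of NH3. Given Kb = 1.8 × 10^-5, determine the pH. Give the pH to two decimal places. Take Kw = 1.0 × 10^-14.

NH3 + H2O ⇌ NH4+ + OH-
From the ICE table, Kb = x²/(0.032 − x) = 1.8 × 10^-5.
Neglecting x in the denominator: x = √(1.8 × 10^-5 × 0.032) = 7.59 × 10^-4 M
Check: 2.4% ionized — well under 5%, approximation valid.
pOH = −log(7.59 × 10^-4) = 3.12; pH = 14.00 − 3.12 = 10.88

pH = 10.88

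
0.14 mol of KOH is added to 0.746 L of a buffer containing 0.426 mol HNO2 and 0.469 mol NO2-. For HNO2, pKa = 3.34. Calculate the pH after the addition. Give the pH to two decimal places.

OH- converts HNO2 to NO2-: HNO2 → 0.286 mol, NO2- → 0.609 mol.
Henderson–Hasselbalch with mole ratio 0.609/0.286: pH = 3.34 + (+0.328)

pH = 3.67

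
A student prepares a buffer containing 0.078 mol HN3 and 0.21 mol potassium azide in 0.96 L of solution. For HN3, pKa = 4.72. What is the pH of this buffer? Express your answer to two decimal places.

pH = 5.15

Using pH = pKa + log([base]/[acid]) with [base]/[acid] = 0.21/0.078:
pH = 4.72 + (+0.430) = 5.15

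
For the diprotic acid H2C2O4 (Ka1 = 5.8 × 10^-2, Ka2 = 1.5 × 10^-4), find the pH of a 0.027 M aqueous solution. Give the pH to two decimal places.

Since Ka1 ≫ Ka2, the first ionization dominates [H+].
Ka1 = x²/(0.027 − x) = 5.8 × 10^-2
Solving the quadratic: x = (−Ka1 + √(Ka1² + 4·Ka1·C₀))/2 = 2.01 × 10^-2 M
pH = −log(2.01 × 10^-2) = 1.70

pH = 1.70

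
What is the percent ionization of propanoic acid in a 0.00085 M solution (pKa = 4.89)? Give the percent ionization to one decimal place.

11.6%

CH3CH2COOH ⇌ CH3CH2COO- + H+; let x = [H+] at equilibrium.
Ka = 10^(−4.89) = 1.29 × 10^-5
Solve x² + 1.29e-05x − 1.1e-08 = 0 → x = 9.85 × 10^-5 M
% ionization = x/C₀ × 100% = 9.85 × 10^-5/0.00085 × 100% = 11.6%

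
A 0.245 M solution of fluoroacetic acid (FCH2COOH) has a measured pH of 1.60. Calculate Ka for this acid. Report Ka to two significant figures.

[H+] = 10^(-1.60) = 2.51 × 10^-2 M
At equilibrium [HA] = 0.245 − 2.51 × 10^-2 = 2.20 × 10^-1 M
Ka = [H+][A-]/[HA] = (2.51 × 10^-2)² / 2.20 × 10^-1 = 2.9 × 10^-3

Ka = 2.9 × 10^-3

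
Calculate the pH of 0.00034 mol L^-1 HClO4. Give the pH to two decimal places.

HClO4 is a strong acid and dissociates completely, so [H+] = 0.00034 M.
pH = -log(0.00034) = 3.47

pH = 3.47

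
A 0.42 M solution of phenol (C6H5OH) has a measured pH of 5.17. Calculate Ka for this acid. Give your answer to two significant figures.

[H+] = 10^(-5.17) = 6.76 × 10^-6 M
At equilibrium [HA] = 0.42 − 6.76 × 10^-6 = 4.20 × 10^-1 M
Ka = [H+][A-]/[HA] = (6.76 × 10^-6)² / 4.20 × 10^-1 = 1.1 × 10^-10

Ka = 1.1 × 10^-10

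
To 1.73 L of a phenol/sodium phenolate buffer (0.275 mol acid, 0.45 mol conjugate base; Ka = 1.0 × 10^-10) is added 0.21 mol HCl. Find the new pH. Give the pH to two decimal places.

Added H+ converts C6H5O- to C6H5OH: C6H5OH → 0.485 mol, C6H5O- → 0.24 mol.
pKa = −log(1.0 × 10^-10) = 10.000
pH = pKa + log([A⁻]/[HA]) = 10.000 + log(0.24/0.485) = 10.000 -0.306

pH = 9.69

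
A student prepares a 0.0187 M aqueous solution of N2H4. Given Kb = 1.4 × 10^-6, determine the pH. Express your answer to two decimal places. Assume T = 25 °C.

pH = 10.21

N2H4 + H2O ⇌ N2H5+ + OH-
Kb = [OH-]²/(0.0187 − [OH-]) = 1.4 × 10^-6
Since Kb ≪ C₀, [OH-] ≈ √(Kb·C₀) = 1.62 × 10^-4 M.
([OH-]/C₀ = 0.87% < 5%, so the approximation holds.)
pOH = −log(1.62 × 10^-4) = 3.79; pH = 14.00 − 3.79 = 10.21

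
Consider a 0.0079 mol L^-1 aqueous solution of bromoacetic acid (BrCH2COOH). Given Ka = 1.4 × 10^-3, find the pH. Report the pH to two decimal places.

pH = 2.57

BrCH2COOH ⇌ BrCH2COO- + H+
Let x = [H+] at equilibrium. Ka = x²/(0.0079 − x).
Here C₀/Ka ≈ 5.64, so the small-x approximation fails. Use the quadratic:
x = [−0.0014 + √(0.0014² + 4.42e-05)]/2 = 2.70 × 10^-3 M
pH = −log[H+] = −log(2.70 × 10^-3) = 2.57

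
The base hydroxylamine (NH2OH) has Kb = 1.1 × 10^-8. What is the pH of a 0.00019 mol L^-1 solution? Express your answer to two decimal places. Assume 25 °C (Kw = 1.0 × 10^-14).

pH = 8.16

NH2OH + H2O ⇌ NH3OH+ + OH-
From the ICE table, Kb = x²/(0.00019 − x) = 1.1 × 10^-8.
Since Kb ≪ C₀, x ≈ √(Kb·C₀) = 1.45 × 10^-6 M.
Check: 0.76% ionized — well under 5%, approximation valid.
pOH = 5.84, so pH = 14.00 − pOH = 8.16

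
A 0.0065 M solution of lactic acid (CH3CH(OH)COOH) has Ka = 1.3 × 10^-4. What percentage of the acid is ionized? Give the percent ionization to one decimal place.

13.2%

CH3CH(OH)COOH ⇌ CH3CH(OH)COO- + H+; let x = [H+] at equilibrium.
Ka = x²/(C₀ − x); solving the quadratic gives x = 8.57 × 10^-4 M.
Fraction ionized = 8.57 × 10^-4 / 0.0065 = 0.1318 → 13.2%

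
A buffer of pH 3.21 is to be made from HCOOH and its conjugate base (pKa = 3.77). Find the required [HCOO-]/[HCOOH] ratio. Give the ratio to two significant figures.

pH = pKa + log(r) ⇒ log(r) = 3.21 − 3.77 = -0.56
r = [HCOO-]/[HCOOH] = 10^(-0.56) = 0.275

ratio = 0.28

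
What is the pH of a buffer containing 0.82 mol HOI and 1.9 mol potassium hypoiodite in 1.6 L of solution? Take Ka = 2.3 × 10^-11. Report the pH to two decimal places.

pKa = −log(2.3 × 10^-11) = 10.638
pH = pKa + log([A⁻]/[HA]) = 10.638 + log(1.9/0.82)
pH = 10.638 + (+0.365) = 11.00

pH = 11.00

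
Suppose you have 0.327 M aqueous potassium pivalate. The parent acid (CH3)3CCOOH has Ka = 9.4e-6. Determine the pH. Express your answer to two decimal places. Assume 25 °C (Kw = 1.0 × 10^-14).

pH = 9.27

(CH3)3CCOO- is the conjugate base of the weak acid (CH3)3CCOOH.
Kb = Kw/Ka = 1.0×10^-14 / 9.4 × 10^-6 = 1.06 × 10^-9
Kb = [OH-]²/(0.327 − [OH-]) = 1.06 × 10^-9
Assume [OH-] ≪ 0.327: [OH-] ≈ √(1.06 × 10^-9 × 0.327) = 1.86 × 10^-5 M
([OH-]/C₀ = 0.0057% < 5%, so the approximation holds.)
pOH = −log(1.86 × 10^-5) = 4.73; pH = 14.00 − 4.73 = 9.27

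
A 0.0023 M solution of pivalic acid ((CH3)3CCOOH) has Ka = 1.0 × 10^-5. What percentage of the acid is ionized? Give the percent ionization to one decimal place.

6.4%

(CH3)3CCOOH ⇌ (CH3)3CCOO- + H+; let x = [H+] at equilibrium.
Ka = x²/(C₀ − x); solving the quadratic gives x = 1.47 × 10^-4 M.
% ionization = x/C₀ × 100% = 1.47 × 10^-4/0.0023 × 100% = 6.4%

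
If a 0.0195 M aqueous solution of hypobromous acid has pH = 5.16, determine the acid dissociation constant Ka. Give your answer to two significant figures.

Ka = 2.5 × 10^-9

[H+] = 10^(-5.16) = 6.92 × 10^-6 M
At equilibrium [HA] = 0.0195 − 6.92 × 10^-6 = 1.95 × 10^-2 M
Ka = [H+][A-]/[HA] = (6.92 × 10^-6)² / 1.95 × 10^-2 = 2.5 × 10^-9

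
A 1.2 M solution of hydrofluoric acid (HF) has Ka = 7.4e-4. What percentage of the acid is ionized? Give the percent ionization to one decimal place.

HF ⇌ F- + H+; let x = [H+] at equilibrium.
x ≈ √(Ka·C₀) = √(7.4 × 10^-4 × 1.2) = 2.98 × 10^-2 M
% ionization = x/C₀ × 100% = 2.98 × 10^-2/1.2 × 100% = 2.5%

2.5%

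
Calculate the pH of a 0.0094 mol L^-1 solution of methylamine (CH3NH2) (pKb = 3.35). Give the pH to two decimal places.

CH3NH2 + H2O ⇌ CH3NH3+ + OH-
Kb = 10^(−3.35) = 4.47 × 10^-4
From the ICE table, Kb = [OH-]²/(0.0094 − [OH-]) = 4.47 × 10^-4.
[OH-] is not negligible relative to C₀; solve [OH-]² + 0.000447·[OH-] − 4.2e-06 = 0.
[OH-] = (−Kb + √(Kb² + 4·Kb·C₀))/2 = 1.84 × 10^-3 M
pOH = 2.74, so pH = 14.00 − pOH = 11.26

pH = 11.26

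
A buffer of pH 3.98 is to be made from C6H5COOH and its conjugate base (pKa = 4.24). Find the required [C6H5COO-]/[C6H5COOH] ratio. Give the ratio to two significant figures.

ratio = 0.55

pH = pKa + log(r) ⇒ log(r) = 3.98 − 4.24 = -0.26
r = [C6H5COO-]/[C6H5COOH] = 10^(-0.26) = 0.55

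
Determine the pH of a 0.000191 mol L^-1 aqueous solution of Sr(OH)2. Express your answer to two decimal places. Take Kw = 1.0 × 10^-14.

Sr(OH)2 is a strong base (each formula unit releases 2 OH-); [OH-] = 0.000382 M.
pOH = -log(0.000382) = 3.42
pH = 14.00 - 3.42 = 10.58

pH = 10.58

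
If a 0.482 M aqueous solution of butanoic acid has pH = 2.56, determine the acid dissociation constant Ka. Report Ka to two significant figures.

[H+] = 10^(-2.56) = 2.75 × 10^-3 M
At equilibrium [HA] = 0.482 − 2.75 × 10^-3 = 4.79 × 10^-1 M
Ka = [H+][A-]/[HA] = (2.75 × 10^-3)² / 4.79 × 10^-1 = 1.6 × 10^-5

Ka = 1.6 × 10^-5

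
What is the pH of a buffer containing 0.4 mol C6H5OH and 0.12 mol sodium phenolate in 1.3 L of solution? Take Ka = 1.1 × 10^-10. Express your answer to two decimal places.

pKa = −log(1.1 × 10^-10) = 9.959
Using pH = pKa + log([base]/[acid]) with [base]/[acid] = 0.12/0.4:
pH = 9.959 + (-0.523) = 9.44

pH = 9.44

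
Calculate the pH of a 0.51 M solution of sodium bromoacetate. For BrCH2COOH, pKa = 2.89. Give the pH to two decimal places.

pH = 8.30

BrCH2COO- is the conjugate base of the weak acid BrCH2COOH.
Ka = 10^(−2.89) = 1.29 × 10^-3
Kb = Kw/Ka = 1.0×10^-14 / 1.29 × 10^-3 = 7.75 × 10^-12
From the ICE table, Kb = x²/(0.51 − x) = 7.75 × 10^-12.
Neglecting x in the denominator: x = √(7.75 × 10^-12 × 0.51) = 1.99 × 10^-6 M
Check: 0.00039% ionized — well under 5%, approximation valid.
pOH = 5.70, so pH = 14.00 − pOH = 8.30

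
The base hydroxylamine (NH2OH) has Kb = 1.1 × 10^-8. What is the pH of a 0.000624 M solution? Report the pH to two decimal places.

NH2OH + H2O ⇌ NH3OH+ + OH-
Let x = [OH-] at equilibrium. Kb = x²/(0.000624 − x).
Assume x ≪ 0.000624: x ≈ √(1.1 × 10^-8 × 0.000624) = 2.62 × 10^-6 M
pOH = −log(2.62 × 10^-6) = 5.58; pH = 14.00 − 5.58 = 8.42

pH = 8.42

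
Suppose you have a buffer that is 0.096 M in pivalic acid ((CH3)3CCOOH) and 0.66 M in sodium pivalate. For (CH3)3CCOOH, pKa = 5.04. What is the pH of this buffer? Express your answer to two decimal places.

pH = 5.88

pH = pKa + log([A⁻]/[HA]) = 5.04 + log(0.66/0.096)
pH = 5.04 + (+0.837) = 5.88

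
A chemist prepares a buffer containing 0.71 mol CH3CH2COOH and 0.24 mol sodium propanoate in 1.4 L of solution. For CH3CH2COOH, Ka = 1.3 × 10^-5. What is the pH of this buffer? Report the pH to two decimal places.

pH = 4.42

pKa = −log(1.3 × 10^-5) = 4.886
pH = pKa + log([A⁻]/[HA]) = 4.886 + log(0.24/0.71)
pH = 4.886 + (-0.471) = 4.42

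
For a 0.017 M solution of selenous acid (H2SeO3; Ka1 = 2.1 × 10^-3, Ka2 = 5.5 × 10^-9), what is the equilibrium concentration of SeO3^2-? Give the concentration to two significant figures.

First ionization gives [H+] ≈ [HSeO3-] = 5.02 × 10^-3 M.
Second step: Ka2 = [H+][SeO3^2-]/[HSeO3-] ≈ [SeO3^2-] (since [H+] ≈ [HSeO3-]).
So [SeO3^2-] ≈ Ka2.

5.5 × 10^-9 M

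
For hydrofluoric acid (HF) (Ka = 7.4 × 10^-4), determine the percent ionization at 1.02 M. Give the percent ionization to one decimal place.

2.7%

HF ⇌ F- + H+; let x = [H+] at equilibrium.
x ≈ √(Ka·C₀) = √(7.4 × 10^-4 × 1.02) = 2.75 × 10^-2 M
Fraction ionized = 2.75 × 10^-2 / 1.02 = 0.0270 → 2.7%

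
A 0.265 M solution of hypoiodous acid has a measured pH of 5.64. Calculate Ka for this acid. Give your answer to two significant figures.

[H+] = 10^(-5.64) = 2.29 × 10^-6 M
At equilibrium [HA] = 0.265 − 2.29 × 10^-6 = 2.65 × 10^-1 M
Ka = [H+][A-]/[HA] = (2.29 × 10^-6)² / 2.65 × 10^-1 = 2.0 × 10^-11

Ka = 2.0 × 10^-11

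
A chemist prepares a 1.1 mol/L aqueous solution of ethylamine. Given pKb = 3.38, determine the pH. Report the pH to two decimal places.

pH = 12.33

C2H5NH2 + H2O ⇌ C2H5NH3+ + OH-
Kb = 10^(−3.38) = 4.17 × 10^-4
Let x = [OH-] at equilibrium. Kb = x²/(1.1 − x).
Assume x ≪ 1.1: x ≈ √(4.17 × 10^-4 × 1.1) = 2.14 × 10^-2 M
Check: 1.9% ionized — well under 5%, approximation valid.
pOH = 1.67, so pH = 14.00 − pOH = 12.33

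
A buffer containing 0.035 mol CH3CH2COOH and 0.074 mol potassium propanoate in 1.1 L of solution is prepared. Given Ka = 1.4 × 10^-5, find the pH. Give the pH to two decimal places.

pKa = −log(1.4 × 10^-5) = 4.854
Using pH = pKa + log([base]/[acid]) with [base]/[acid] = 0.074/0.035:
pH = 4.854 + (+0.325) = 5.18

pH = 5.18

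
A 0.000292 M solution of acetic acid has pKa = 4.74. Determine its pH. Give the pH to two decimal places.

CH3COOH ⇌ CH3COO- + H+
Ka = 10^(−4.74) = 1.82 × 10^-5
Let x = [H+] at equilibrium. Ka = x²/(0.000292 − x).
x is not negligible relative to C₀; solve x² + 1.82e-05·x − 5.31e-09 = 0.
x = (−Ka + √(Ka² + 4·Ka·C₀))/2 = 6.44 × 10^-5 M
pH = −log(6.44 × 10^-5) = 4.19

pH = 4.19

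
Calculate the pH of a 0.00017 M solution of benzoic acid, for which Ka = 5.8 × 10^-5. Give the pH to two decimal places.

pH = 4.13

C6H5COOH ⇌ C6H5COO- + H+
From the ICE table, Ka = [H+]²/(0.00017 − [H+]) = 5.8 × 10^-5.
[H+] is not negligible relative to C₀; solve [H+]² + 5.8e-05·[H+] − 9.86e-09 = 0.
[H+] = [−5.8e-05 + √(5.8e-05² + 3.94e-08)]/2 = 7.44 × 10^-5 M
pH = −log(7.44 × 10^-5) = 4.13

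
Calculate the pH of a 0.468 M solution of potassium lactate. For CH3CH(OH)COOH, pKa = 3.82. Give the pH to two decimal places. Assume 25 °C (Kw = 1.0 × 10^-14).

pH = 8.75

CH3CH(OH)COO- is the conjugate base of the weak acid CH3CH(OH)COOH.
Ka = 10^(−3.82) = 1.51 × 10^-4
Kb = Kw/Ka = 1.0×10^-14 / 1.51 × 10^-4 = 6.62 × 10^-11
Kb = x²/(0.468 − x) = 6.62 × 10^-11
Since Kb ≪ C₀, x ≈ √(Kb·C₀) = 5.57 × 10^-6 M.
pOH = −log(5.57 × 10^-6) = 5.25; pH = 14.00 − 5.25 = 8.75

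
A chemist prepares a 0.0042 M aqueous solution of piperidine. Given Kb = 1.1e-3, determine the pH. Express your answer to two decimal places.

pH = 11.22

C5H10NH + H2O ⇌ C5H10NH2+ + OH-
Kb = [OH-]²/(0.0042 − [OH-]) = 1.1 × 10^-3
[OH-] is not negligible relative to C₀; solve [OH-]² + 0.0011·[OH-] − 4.62e-06 = 0.
[OH-] = [−0.0011 + √(0.0011² + 1.85e-05)]/2 = 1.67 × 10^-3 M
pOH = 2.78, so pH = 14.00 − pOH = 11.22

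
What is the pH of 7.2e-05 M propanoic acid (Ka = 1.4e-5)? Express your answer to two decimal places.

CH3CH2COOH ⇌ CH3CH2COO- + H+
From the ICE table, Ka = [H+]²/(7.2e-05 − [H+]) = 1.4 × 10^-5.
The 5% rule fails; solving [H+]² + Ka·[H+] − Ka·C₀ = 0 exactly:
[H+] = [−1.4e-05 + √(1.4e-05² + 4.03e-09)]/2 = 2.55 × 10^-5 M
pH = −log(2.55 × 10^-5) = 4.59

pH = 4.59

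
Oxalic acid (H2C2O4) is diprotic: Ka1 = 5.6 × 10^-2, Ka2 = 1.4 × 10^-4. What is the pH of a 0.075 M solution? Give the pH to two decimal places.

Ka1 ≫ Ka2, so treat the first dissociation as the only significant source of H+.
Ka1 = x²/(0.075 − x) = 5.6 × 10^-2
Solving the quadratic: x = (−Ka1 + √(Ka1² + 4·Ka1·C₀))/2 = 4.26 × 10^-2 M
pH = −log(4.26 × 10^-2) = 1.37

pH = 1.37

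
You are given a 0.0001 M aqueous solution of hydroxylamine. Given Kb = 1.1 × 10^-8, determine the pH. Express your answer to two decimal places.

NH2OH + H2O ⇌ NH3OH+ + OH-
Let x = [OH-] at equilibrium. Kb = x²/(0.0001 − x).
Assume x ≪ 0.0001: x ≈ √(1.1 × 10^-8 × 0.0001) = 1.05 × 10^-6 M
Check: 1% ionized — well under 5%, approximation valid.
pOH = −log(1.05 × 10^-6) = 5.98; pH = 14.00 − 5.98 = 8.02

pH = 8.02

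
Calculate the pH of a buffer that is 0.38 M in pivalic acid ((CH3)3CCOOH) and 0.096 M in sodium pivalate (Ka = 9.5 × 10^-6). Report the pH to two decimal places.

pH = 4.42

pKa = −log(9.5 × 10^-6) = 5.022
Using pH = pKa + log([base]/[acid]) with [base]/[acid] = 0.096/0.38:
pH = 5.022 + (-0.598) = 4.42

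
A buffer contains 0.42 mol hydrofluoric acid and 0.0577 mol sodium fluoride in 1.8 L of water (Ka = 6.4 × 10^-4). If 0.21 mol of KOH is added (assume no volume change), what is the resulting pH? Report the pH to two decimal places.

After neutralization: n(HF) = 0.21 mol, n(F-) = 0.268 mol.
pKa = −log(6.4 × 10^-4) = 3.194
Henderson–Hasselbalch with mole ratio 0.268/0.21: pH = 3.194 + (+0.106)

pH = 3.30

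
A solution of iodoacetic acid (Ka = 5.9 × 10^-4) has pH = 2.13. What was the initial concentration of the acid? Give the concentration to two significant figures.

[H+] = 10^(-2.13) = 7.41 × 10^-3 M = x
Ka = x²/(C₀ − x) ⇒ C₀ = x + x²/Ka
C₀ = 7.41 × 10^-3 + (7.41 × 10^-3)²/(5.9 × 10^-4) = 1.00 × 10^-1 M

C₀ = 1.0 × 10^-1 M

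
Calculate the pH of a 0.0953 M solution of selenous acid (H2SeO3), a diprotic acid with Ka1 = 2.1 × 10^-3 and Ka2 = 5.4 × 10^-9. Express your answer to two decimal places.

Since Ka1 ≫ Ka2, the first ionization dominates [H+].
Ka1 = x²/(0.0953 − x) = 2.1 × 10^-3
Solving the quadratic: x = (−Ka1 + √(Ka1² + 4·Ka1·C₀))/2 = 1.31 × 10^-2 M
pH = −log(1.31 × 10^-2) = 1.88

pH = 1.88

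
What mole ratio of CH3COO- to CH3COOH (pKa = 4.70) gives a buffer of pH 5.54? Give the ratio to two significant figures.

ratio = 6.9

pH = pKa + log(r) ⇒ log(r) = 5.54 − 4.70 = +0.84
r = [CH3COO-]/[CH3COOH] = 10^(+0.84) = 6.92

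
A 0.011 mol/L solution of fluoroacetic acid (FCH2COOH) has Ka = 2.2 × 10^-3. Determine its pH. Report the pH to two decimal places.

pH = 2.40

FCH2COOH ⇌ FCH2COO- + H+
Ka = x²/(0.011 − x) = 2.2 × 10^-3
Here C₀/Ka ≈ 5, so the small-x approximation fails. Use the quadratic:
x = (−Ka + √(Ka² + 4·Ka·C₀))/2 = 3.94 × 10^-3 M
pH = −log(3.94 × 10^-3) = 2.40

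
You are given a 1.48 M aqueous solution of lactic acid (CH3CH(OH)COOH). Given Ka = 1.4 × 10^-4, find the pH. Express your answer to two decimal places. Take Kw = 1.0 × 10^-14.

CH3CH(OH)COOH ⇌ CH3CH(OH)COO- + H+
Ka = [H+]²/(1.48 − [H+]) = 1.4 × 10^-4
Since Ka ≪ C₀, [H+] ≈ √(Ka·C₀) = 1.44 × 10^-2 M.
([H+]/C₀ = 0.97% < 5%, so the approximation holds.)
pH = −log(1.44 × 10^-2) = 1.84

pH = 1.84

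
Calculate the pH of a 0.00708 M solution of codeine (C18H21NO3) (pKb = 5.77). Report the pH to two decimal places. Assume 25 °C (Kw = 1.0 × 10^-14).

C18H21NO3 + H2O ⇌ C18H22NO3+ + OH-
Kb = 10^(−5.77) = 1.70 × 10^-6
From the ICE table, Kb = [OH-]²/(0.00708 − [OH-]) = 1.70 × 10^-6.
Neglecting [OH-] in the denominator: [OH-] = √(1.70 × 10^-6 × 0.00708) = 1.10 × 10^-4 M
([OH-]/C₀ = 1.5% < 5%, so the approximation holds.)
pOH = −log(1.10 × 10^-4) = 3.96; pH = 14.00 − 3.96 = 10.04

pH = 10.04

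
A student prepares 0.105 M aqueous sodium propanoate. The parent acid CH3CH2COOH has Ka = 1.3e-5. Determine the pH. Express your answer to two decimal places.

pH = 8.95

CH3CH2COO- is the conjugate base of the weak acid CH3CH2COOH.
Kb = Kw/Ka = 1.0×10^-14 / 1.3 × 10^-5 = 7.69 × 10^-10
Kb = x²/(0.105 − x) = 7.69 × 10^-10
Neglecting x in the denominator: x = √(7.69 × 10^-10 × 0.105) = 8.99 × 10^-6 M
pOH = 5.05, so pH = 14.00 − pOH = 8.95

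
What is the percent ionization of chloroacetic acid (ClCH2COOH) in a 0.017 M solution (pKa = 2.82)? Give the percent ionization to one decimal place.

ClCH2COOH ⇌ ClCH2COO- + H+; let x = [H+] at equilibrium.
Ka = 10^(−2.82) = 1.51 × 10^-3
Solve x² + 0.00151x − 2.57e-05 = 0 → x = 4.37 × 10^-3 M
% ionization = x/C₀ × 100% = 4.37 × 10^-3/0.017 × 100% = 25.7%

25.7%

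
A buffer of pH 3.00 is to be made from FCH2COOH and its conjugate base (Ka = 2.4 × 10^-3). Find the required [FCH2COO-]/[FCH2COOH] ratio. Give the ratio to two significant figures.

pKa = -log(2.4 × 10^-3) = 2.620
pH = pKa + log(r) ⇒ log(r) = 3.00 − 2.620 = +0.380
r = [FCH2COO-]/[FCH2COOH] = 10^(+0.380) = 2.4

ratio = 2.4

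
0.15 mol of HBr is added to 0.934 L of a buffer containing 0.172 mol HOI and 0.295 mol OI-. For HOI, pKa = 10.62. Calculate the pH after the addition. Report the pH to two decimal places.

pH = 10.27

Added H+ converts OI- to HOI: HOI → 0.322 mol, OI- → 0.145 mol.
Henderson–Hasselbalch with mole ratio 0.145/0.322: pH = 10.62 + (-0.346)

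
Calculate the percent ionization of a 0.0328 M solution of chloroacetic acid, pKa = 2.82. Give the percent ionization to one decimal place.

19.3%

ClCH2COOH ⇌ ClCH2COO- + H+; let x = [H+] at equilibrium.
Ka = 10^(−2.82) = 1.51 × 10^-3
Solve x² + 0.00151x − 4.95e-05 = 0 → x = 6.32 × 10^-3 M
% ionization = x/C₀ × 100% = 6.32 × 10^-3/0.0328 × 100% = 19.3%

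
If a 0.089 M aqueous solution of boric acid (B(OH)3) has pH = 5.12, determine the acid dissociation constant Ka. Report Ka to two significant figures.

[H+] = 10^(-5.12) = 7.59 × 10^-6 M
At equilibrium [HA] = 0.089 − 7.59 × 10^-6 = 8.90 × 10^-2 M
Ka = [H+][A-]/[HA] = (7.59 × 10^-6)² / 8.90 × 10^-2 = 6.5 × 10^-10

Ka = 6.5 × 10^-10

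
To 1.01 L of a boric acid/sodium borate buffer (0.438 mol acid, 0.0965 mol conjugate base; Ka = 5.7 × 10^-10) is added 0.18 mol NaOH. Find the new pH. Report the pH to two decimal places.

OH- converts B(OH)3 to B(OH)4-: B(OH)3 → 0.258 mol, B(OH)4- → 0.276 mol.
pKa = −log(5.7 × 10^-10) = 9.244
pH = pKa + log(n_B(OH)4-/n_B(OH)3) = 9.244 + log(0.276/0.258) = 9.244 + (+0.029)

pH = 9.27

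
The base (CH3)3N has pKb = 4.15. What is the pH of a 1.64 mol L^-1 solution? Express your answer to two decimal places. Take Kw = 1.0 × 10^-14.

pH = 12.03

(CH3)3N + H2O ⇌ (CH3)3NH+ + OH-
Kb = 10^(−4.15) = 7.08 × 10^-5
Kb = [OH-]²/(1.64 − [OH-]) = 7.08 × 10^-5
Since Kb ≪ C₀, [OH-] ≈ √(Kb·C₀) = 1.08 × 10^-2 M.
pOH = 1.97, so pH = 14.00 − pOH = 12.03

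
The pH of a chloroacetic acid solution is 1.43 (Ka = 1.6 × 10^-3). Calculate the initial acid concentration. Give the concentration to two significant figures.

C₀ = 9.0 × 10^-1 M

[H+] = 10^(-1.43) = 3.72 × 10^-2 M = x
Ka = x²/(C₀ − x) ⇒ C₀ = x + x²/Ka
C₀ = 3.72 × 10^-2 + (3.72 × 10^-2)²/(1.6 × 10^-3) = 9.02 × 10^-1 M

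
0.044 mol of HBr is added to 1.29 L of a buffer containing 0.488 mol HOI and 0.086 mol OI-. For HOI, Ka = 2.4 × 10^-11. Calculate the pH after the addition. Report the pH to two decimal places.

pH = 9.52

After neutralization: n(HOI) = 0.532 mol, n(OI-) = 0.042 mol.
pKa = −log(2.4 × 10^-11) = 10.620
Henderson–Hasselbalch with mole ratio 0.042/0.532: pH = 10.620 + (-1.103)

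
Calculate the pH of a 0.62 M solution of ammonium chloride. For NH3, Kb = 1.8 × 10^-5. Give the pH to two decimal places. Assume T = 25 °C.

pH = 4.73

NH4+ is the conjugate acid of the weak base NH3.
Ka = Kw/Kb = 1.0×10^-14 / 1.8 × 10^-5 = 5.56 × 10^-10
Ka = [H+]²/(0.62 − [H+]) = 5.56 × 10^-10
Neglecting [H+] in the denominator: [H+] = √(5.56 × 10^-10 × 0.62) = 1.86 × 10^-5 M
Check: 0.003% ionized — well under 5%, approximation valid.
pH = −log[H+] = −log(1.86 × 10^-5) = 4.73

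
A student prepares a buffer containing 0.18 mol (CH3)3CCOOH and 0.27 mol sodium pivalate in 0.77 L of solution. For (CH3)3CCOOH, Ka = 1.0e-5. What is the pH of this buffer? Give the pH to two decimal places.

pH = 5.18

pKa = −log(1.0 × 10^-5) = 5.000
pH = pKa + log([A⁻]/[HA]) = 5.000 + log(0.27/0.18)
pH = 5.000 + (+0.176) = 5.18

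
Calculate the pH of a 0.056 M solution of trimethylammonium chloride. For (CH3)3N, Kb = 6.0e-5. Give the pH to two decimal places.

pH = 5.51

(CH3)3NH+ is the conjugate acid of the weak base (CH3)3N.
Ka = Kw/Kb = 1.0×10^-14 / 6.0 × 10^-5 = 1.67 × 10^-10
Ka = [H+]²/(0.056 − [H+]) = 1.67 × 10^-10
Neglecting [H+] in the denominator: [H+] = √(1.67 × 10^-10 × 0.056) = 3.06 × 10^-6 M
Check: 0.0055% ionized — well under 5%, approximation valid.
pH = −log(3.06 × 10^-6) = 5.51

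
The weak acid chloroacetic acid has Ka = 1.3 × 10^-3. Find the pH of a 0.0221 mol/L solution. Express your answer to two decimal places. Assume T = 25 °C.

ClCH2COOH ⇌ ClCH2COO- + H+
Let x = [H+] at equilibrium. Ka = x²/(0.0221 − x).
The 5% rule fails; solving x² + Ka·x − Ka·C₀ = 0 exactly:
x = (−Ka + √(Ka² + 4·Ka·C₀))/2 = 4.75 × 10^-3 M
pH = −log[H+] = −log(4.75 × 10^-3) = 2.32

pH = 2.32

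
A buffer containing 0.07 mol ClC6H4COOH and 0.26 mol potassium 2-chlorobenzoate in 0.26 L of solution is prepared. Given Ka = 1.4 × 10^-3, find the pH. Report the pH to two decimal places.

pH = 3.42

pKa = −log(1.4 × 10^-3) = 2.854
Using pH = pKa + log([base]/[acid]) with [base]/[acid] = 0.26/0.07:
pH = 2.854 + (+0.570) = 3.42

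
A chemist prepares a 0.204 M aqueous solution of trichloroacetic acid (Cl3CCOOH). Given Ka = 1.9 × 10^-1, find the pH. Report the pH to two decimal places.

Cl3CCOOH ⇌ Cl3CCOO- + H+
From the ICE table, Ka = x²/(0.204 − x) = 1.9 × 10^-1.
x is not negligible relative to C₀; solve x² + 0.19·x − 0.0388 = 0.
x = [−0.19 + √(0.19² + 0.155)]/2 = 1.24 × 10^-1 M
pH = −log(1.24 × 10^-1) = 0.91

pH = 0.91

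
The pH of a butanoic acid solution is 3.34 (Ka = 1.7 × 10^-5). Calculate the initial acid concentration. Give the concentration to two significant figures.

[H+] = 10^(-3.34) = 4.57 × 10^-4 M = x
Ka = x²/(C₀ − x) ⇒ C₀ = x + x²/Ka
C₀ = 4.57 × 10^-4 + (4.57 × 10^-4)²/(1.7 × 10^-5) = 1.27 × 10^-2 M

C₀ = 1.3 × 10^-2 M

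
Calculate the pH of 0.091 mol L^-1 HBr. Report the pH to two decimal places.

pH = 1.04

HBr is a strong acid and dissociates completely, so [H+] = 0.091 M.
pH = -log(0.091) = 1.04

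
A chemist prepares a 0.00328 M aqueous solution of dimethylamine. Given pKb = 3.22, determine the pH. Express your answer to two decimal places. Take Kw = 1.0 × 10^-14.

pH = 11.06

(CH3)2NH + H2O ⇌ (CH3)2NH2+ + OH-
Kb = 10^(−3.22) = 6.03 × 10^-4
From the ICE table, Kb = [OH-]²/(0.00328 − [OH-]) = 6.03 × 10^-4.
The 5% rule fails; solving [OH-]² + Kb·[OH-] − Kb·C₀ = 0 exactly:
[OH-] = [−0.000603 + √(0.000603² + 7.91e-06)]/2 = 1.14 × 10^-3 M
pOH = −log(1.14 × 10^-3) = 2.94; pH = 14.00 − 2.94 = 11.06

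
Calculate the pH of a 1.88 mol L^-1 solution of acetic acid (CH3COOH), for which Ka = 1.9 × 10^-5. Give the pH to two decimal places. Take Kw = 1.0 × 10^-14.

pH = 2.22

CH3COOH ⇌ CH3COO- + H+
Ka = [H+]²/(1.88 − [H+]) = 1.9 × 10^-5
Neglecting [H+] in the denominator: [H+] = √(1.9 × 10^-5 × 1.88) = 5.98 × 10^-3 M
Check: 0.32% ionized — well under 5%, approximation valid.
pH = −log[H+] = −log(5.98 × 10^-3) = 2.22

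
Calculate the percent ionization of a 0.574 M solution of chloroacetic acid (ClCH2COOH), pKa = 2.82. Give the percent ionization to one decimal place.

5.0%

ClCH2COOH ⇌ ClCH2COO- + H+; let x = [H+] at equilibrium.
Ka = 10^(−2.82) = 1.51 × 10^-3
Solve x² + 0.00151x − 0.000867 = 0 → x = 2.87 × 10^-2 M
Fraction ionized = 2.87 × 10^-2 / 0.574 = 0.0500 → 5.0%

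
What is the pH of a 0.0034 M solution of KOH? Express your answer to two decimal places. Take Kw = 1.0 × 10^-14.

pH = 11.53

KOH is a strong base; [OH-] = 0.0034 M.
pOH = -log(0.0034) = 2.47
pH = 14.00 - 2.47 = 11.53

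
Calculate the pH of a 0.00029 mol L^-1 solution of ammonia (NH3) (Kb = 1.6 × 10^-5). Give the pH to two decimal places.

NH3 + H2O ⇌ NH4+ + OH-
Let x = [OH-] at equilibrium. Kb = x²/(0.00029 − x).
The 5% rule fails; solving x² + Kb·x − Kb·C₀ = 0 exactly:
x = [−1.6e-05 + √(1.6e-05² + 1.86e-08)]/2 = 6.06 × 10^-5 M
pOH = −log(6.06 × 10^-5) = 4.22; pH = 14.00 − 4.22 = 9.78

pH = 9.78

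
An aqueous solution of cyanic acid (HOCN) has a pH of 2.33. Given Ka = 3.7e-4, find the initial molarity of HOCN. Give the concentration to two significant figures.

[H+] = 10^(-2.33) = 4.68 × 10^-3 M = x
Ka = x²/(C₀ − x) ⇒ C₀ = x + x²/Ka
C₀ = 4.68 × 10^-3 + (4.68 × 10^-3)²/(3.7 × 10^-4) = 6.39 × 10^-2 M

C₀ = 6.4 × 10^-2 M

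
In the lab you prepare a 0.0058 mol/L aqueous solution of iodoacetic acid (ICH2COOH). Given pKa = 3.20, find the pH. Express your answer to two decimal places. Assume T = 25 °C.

pH = 2.79

ICH2COOH ⇌ ICH2COO- + H+
Ka = 10^(−3.20) = 6.31 × 10^-4
Ka = [H+]²/(0.0058 − [H+]) = 6.31 × 10^-4
[H+] is not negligible relative to C₀; solve [H+]² + 0.000631·[H+] − 3.66e-06 = 0.
[H+] = [−0.000631 + √(0.000631² + 1.46e-05)]/2 = 1.62 × 10^-3 M
pH = −log(1.62 × 10^-3) = 2.79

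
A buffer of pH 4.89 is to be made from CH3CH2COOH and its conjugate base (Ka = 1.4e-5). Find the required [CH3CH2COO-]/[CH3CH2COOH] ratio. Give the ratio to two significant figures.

ratio = 1.1

pKa = -log(1.4 × 10^-5) = 4.854
pH = pKa + log(r) ⇒ log(r) = 4.89 − 4.854 = +0.036
r = [CH3CH2COO-]/[CH3CH2COOH] = 10^(+0.036) = 1.09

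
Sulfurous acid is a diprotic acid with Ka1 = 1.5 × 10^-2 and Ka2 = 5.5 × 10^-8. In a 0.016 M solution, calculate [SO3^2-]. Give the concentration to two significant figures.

First ionization gives [H+] ≈ [HSO3-] = 9.71 × 10^-3 M.
Second step: Ka2 = [H+][SO3^2-]/[HSO3-] ≈ [SO3^2-] (since [H+] ≈ [HSO3-]).
So [SO3^2-] ≈ Ka2.

5.5 × 10^-8 M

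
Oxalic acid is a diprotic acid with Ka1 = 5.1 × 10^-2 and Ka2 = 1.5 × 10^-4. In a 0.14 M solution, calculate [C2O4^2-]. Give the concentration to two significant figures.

First ionization gives [H+] ≈ [HC2O4-] = 6.28 × 10^-2 M.
Second step: Ka2 = [H+][C2O4^2-]/[HC2O4-] ≈ [C2O4^2-] (since [H+] ≈ [HC2O4-]).
So [C2O4^2-] ≈ Ka2.

1.5 × 10^-4 M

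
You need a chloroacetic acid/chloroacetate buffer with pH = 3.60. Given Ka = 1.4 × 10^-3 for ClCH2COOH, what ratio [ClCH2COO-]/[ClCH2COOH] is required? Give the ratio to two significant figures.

ratio = 5.6

pKa = -log(1.4 × 10^-3) = 2.854
pH = pKa + log(r) ⇒ log(r) = 3.60 − 2.854 = +0.746
r = [ClCH2COO-]/[ClCH2COOH] = 10^(+0.746) = 5.57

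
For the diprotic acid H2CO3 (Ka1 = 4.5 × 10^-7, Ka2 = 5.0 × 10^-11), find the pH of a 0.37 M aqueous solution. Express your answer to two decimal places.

pH = 3.39

Since Ka1 ≫ Ka2, the first ionization dominates [H+].
Ka1 = x²/(0.37 − x) = 4.5 × 10^-7
x ≈ √(4.5 × 10^-7 × 0.37) = 4.08 × 10^-4 M
pH = −log(4.08 × 10^-4) = 3.39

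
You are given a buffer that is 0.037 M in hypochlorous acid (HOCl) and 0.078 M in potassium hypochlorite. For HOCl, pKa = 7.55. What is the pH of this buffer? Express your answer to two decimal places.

Henderson–Hasselbalch: pH = pKa + log([OCl-]/[HOCl]) = 7.55 + log(0.078/0.037)
pH = 7.55 + (+0.324) = 7.87

pH = 7.87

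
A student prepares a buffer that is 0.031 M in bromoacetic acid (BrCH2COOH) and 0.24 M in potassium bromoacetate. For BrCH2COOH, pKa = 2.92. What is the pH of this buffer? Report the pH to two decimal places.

Henderson–Hasselbalch: pH = pKa + log([BrCH2COO-]/[BrCH2COOH]) = 2.92 + log(0.24/0.031)
pH = 2.92 + (+0.889) = 3.81

pH = 3.81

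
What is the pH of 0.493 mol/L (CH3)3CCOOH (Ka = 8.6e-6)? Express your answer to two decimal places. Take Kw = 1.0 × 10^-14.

pH = 2.69

(CH3)3CCOOH ⇌ (CH3)3CCOO- + H+
Ka = [H+]²/(0.493 − [H+]) = 8.6 × 10^-6
Assume [H+] ≪ 0.493: [H+] ≈ √(8.6 × 10^-6 × 0.493) = 2.06 × 10^-3 M
pH = −log(2.06 × 10^-3) = 2.69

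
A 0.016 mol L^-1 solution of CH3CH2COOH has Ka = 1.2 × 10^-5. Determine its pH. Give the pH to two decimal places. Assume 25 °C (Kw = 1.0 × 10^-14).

CH3CH2COOH ⇌ CH3CH2COO- + H+
Ka = x²/(0.016 − x) = 1.2 × 10^-5
Assume x ≪ 0.016: x ≈ √(1.2 × 10^-5 × 0.016) = 4.38 × 10^-4 M
pH = −log[H+] = −log(4.38 × 10^-4) = 3.36

pH = 3.36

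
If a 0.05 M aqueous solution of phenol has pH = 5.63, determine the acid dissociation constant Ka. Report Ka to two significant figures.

[H+] = 10^(-5.63) = 2.34 × 10^-6 M
At equilibrium [HA] = 0.05 − 2.34 × 10^-6 = 5.00 × 10^-2 M
Ka = [H+][A-]/[HA] = (2.34 × 10^-6)² / 5.00 × 10^-2 = 1.1 × 10^-10

Ka = 1.1 × 10^-10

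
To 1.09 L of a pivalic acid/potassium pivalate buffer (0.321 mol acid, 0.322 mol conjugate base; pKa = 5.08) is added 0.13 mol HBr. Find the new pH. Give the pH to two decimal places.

Added H+ converts (CH3)3CCOO- to (CH3)3CCOOH: (CH3)3CCOOH → 0.451 mol, (CH3)3CCOO- → 0.192 mol.
Henderson–Hasselbalch with mole ratio 0.192/0.451: pH = 5.08 + (-0.371)

pH = 4.71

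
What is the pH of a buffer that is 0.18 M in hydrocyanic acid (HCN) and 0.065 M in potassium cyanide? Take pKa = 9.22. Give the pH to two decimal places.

Using pH = pKa + log([base]/[acid]) with [base]/[acid] = 0.065/0.18:
pH = 9.22 + (-0.442) = 8.78

pH = 8.78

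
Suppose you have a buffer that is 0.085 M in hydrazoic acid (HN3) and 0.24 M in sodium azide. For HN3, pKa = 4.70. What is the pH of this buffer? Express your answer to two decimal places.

Henderson–Hasselbalch: pH = pKa + log([N3-]/[HN3]) = 4.70 + log(0.24/0.085)
pH = 4.70 + (+0.451) = 5.15

pH = 5.15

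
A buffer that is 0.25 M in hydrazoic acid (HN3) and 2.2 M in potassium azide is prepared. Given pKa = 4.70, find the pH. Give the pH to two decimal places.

Using pH = pKa + log([base]/[acid]) with [base]/[acid] = 2.2/0.25:
pH = 4.70 + (+0.944) = 5.64

pH = 5.64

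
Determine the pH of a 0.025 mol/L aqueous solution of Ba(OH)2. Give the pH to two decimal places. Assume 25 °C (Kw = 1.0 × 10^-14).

Ba(OH)2 is a strong base (each formula unit releases 2 OH-); [OH-] = 0.05 M.
pOH = -log(0.05) = 1.30
pH = 14.00 - 1.30 = 12.70

pH = 12.70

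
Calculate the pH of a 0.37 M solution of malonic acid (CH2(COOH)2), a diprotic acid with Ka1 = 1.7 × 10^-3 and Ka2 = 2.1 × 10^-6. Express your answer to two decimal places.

pH = 1.62

Since Ka1 ≫ Ka2, the first ionization dominates [H+].
Ka1 = x²/(0.37 − x) = 1.7 × 10^-3
Solving the quadratic: x = (−Ka1 + √(Ka1² + 4·Ka1·C₀))/2 = 2.42 × 10^-2 M
pH = −log(2.42 × 10^-2) = 1.62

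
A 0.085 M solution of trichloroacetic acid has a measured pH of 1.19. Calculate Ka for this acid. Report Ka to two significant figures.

[H+] = 10^(-1.19) = 6.46 × 10^-2 M
At equilibrium [HA] = 0.085 − 6.46 × 10^-2 = 2.04 × 10^-2 M
Ka = [H+][A-]/[HA] = (6.46 × 10^-2)² / 2.04 × 10^-2 = 2.0 × 10^-1

Ka = 2.0 × 10^-1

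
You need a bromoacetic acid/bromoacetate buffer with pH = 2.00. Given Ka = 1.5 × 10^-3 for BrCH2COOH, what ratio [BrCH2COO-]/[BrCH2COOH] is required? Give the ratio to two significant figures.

pKa = -log(1.5 × 10^-3) = 2.824
pH = pKa + log(r) ⇒ log(r) = 2.00 − 2.824 = -0.824
r = [BrCH2COO-]/[BrCH2COOH] = 10^(-0.824) = 0.15

ratio = 0.15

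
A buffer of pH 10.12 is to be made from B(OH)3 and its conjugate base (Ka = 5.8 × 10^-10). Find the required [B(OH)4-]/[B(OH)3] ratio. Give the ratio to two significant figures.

pKa = -log(5.8 × 10^-10) = 9.237
pH = pKa + log(r) ⇒ log(r) = 10.12 − 9.237 = +0.883
r = [B(OH)4-]/[B(OH)3] = 10^(+0.883) = 7.64

ratio = 7.6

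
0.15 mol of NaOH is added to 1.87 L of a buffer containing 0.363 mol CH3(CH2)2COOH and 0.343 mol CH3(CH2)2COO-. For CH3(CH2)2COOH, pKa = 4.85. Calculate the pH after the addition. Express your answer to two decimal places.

pH = 5.21

After neutralization: n(CH3(CH2)2COOH) = 0.213 mol, n(CH3(CH2)2COO-) = 0.493 mol.
Henderson–Hasselbalch with mole ratio 0.493/0.213: pH = 4.85 + (+0.364)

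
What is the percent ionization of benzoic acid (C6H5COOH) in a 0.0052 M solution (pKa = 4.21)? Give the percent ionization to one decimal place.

10.3%

C6H5COOH ⇌ C6H5COO- + H+; let x = [H+] at equilibrium.
Ka = 10^(−4.21) = 6.17 × 10^-5
Solve x² + 6.17e-05x − 3.21e-07 = 0 → x = 5.36 × 10^-4 M
% ionization = x/C₀ × 100% = 5.36 × 10^-4/0.0052 × 100% = 10.3%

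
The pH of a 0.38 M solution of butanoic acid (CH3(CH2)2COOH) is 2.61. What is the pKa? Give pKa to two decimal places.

[H+] = 10^(-2.61) = 2.45 × 10^-3 M
At equilibrium [HA] = 0.38 − 2.45 × 10^-3 = 3.78 × 10^-1 M
Ka = [H+][A-]/[HA] = (2.45 × 10^-3)² / 3.78 × 10^-1 = 1.59 × 10^-5
pKa = -log(1.59 × 10^-5) = 4.80

pKa = 4.80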